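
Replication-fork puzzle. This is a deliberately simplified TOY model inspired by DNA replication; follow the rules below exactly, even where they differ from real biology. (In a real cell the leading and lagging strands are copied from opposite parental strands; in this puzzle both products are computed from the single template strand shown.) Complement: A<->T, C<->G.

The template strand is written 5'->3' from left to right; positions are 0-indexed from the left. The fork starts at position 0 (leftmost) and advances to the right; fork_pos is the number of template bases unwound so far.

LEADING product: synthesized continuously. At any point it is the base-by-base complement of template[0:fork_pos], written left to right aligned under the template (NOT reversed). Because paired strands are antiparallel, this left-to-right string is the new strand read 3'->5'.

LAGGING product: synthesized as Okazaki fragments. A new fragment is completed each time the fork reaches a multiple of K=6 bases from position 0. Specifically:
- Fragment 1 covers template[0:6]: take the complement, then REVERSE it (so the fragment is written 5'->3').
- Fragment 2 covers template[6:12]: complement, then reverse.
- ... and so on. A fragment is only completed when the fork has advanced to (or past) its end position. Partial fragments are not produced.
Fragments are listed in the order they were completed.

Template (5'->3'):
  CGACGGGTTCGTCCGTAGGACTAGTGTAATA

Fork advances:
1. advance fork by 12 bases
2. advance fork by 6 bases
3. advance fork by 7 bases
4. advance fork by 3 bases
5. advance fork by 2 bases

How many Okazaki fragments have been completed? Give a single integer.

Answer: 5

Derivation:
Step 1: advance 12 -> fork_pos = 0 + 12 = 12. Reached multiple(s) of 6: 6, 12 -> fragments 1-2 completed (2 total).
Step 2: advance 6 -> fork_pos = 12 + 6 = 18. Reached multiple(s) of 6: 18 -> fragment 3 completed (3 total).
Step 3: advance 7 -> fork_pos = 18 + 7 = 25. Reached multiple(s) of 6: 24 -> fragment 4 completed (4 total).
Step 4: advance 3 -> fork_pos = 25 + 3 = 28. Next multiple of 6 is 30 (not reached); still 4 fragment(s).
Step 5: advance 2 -> fork_pos = 28 + 2 = 30. Reached multiple(s) of 6: 30 -> fragment 5 completed (5 total).
Check: final fork_pos = 30; the multiples of 6 that are <= 30 are 6..30 -> 30 // 6 = 5 completed fragment(s).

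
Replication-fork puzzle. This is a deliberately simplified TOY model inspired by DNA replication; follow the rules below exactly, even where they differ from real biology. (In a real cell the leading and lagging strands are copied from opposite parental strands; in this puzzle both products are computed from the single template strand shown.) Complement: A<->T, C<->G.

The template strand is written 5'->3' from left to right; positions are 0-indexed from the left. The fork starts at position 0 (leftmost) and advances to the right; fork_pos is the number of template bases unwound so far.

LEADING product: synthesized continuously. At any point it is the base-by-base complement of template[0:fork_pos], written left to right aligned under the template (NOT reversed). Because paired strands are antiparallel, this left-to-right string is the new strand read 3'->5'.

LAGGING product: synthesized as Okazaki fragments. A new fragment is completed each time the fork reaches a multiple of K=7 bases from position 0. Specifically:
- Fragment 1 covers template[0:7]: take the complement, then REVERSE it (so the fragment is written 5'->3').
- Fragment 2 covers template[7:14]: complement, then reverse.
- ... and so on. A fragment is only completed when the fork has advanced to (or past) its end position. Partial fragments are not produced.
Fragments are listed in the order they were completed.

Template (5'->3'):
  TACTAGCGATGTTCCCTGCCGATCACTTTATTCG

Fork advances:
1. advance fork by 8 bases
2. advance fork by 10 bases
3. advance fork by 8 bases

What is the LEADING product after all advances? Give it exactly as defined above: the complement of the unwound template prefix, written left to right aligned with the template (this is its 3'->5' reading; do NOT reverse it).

Answer: ATGATCGCTACAAGGGACGGCTAGTG

Derivation:
Step 1: advance 8 -> fork_pos = 0 + 8 = 8.
Step 2: advance 10 -> fork_pos = 8 + 10 = 18.
Step 3: advance 8 -> fork_pos = 18 + 8 = 26.
Unwound prefix: template[0:26] = TACTAGCGATGTTCCCTGCCGATCAC
Complement it base by base (A<->T, C<->G), keeping left-to-right order:
  [0:5] TACTA -> ATGAT
  [5:10] GCGAT -> CGCTA
  [10:15] GTTCC -> CAAGG
  [15:20] CTGCC -> GACGG
  [20:25] GATCA -> CTAGT
  [25:26] C -> G
Concatenate: ATGATCGCTACAAGGGACGGCTAGTG (length 26; written aligned with the template, i.e. 3'->5').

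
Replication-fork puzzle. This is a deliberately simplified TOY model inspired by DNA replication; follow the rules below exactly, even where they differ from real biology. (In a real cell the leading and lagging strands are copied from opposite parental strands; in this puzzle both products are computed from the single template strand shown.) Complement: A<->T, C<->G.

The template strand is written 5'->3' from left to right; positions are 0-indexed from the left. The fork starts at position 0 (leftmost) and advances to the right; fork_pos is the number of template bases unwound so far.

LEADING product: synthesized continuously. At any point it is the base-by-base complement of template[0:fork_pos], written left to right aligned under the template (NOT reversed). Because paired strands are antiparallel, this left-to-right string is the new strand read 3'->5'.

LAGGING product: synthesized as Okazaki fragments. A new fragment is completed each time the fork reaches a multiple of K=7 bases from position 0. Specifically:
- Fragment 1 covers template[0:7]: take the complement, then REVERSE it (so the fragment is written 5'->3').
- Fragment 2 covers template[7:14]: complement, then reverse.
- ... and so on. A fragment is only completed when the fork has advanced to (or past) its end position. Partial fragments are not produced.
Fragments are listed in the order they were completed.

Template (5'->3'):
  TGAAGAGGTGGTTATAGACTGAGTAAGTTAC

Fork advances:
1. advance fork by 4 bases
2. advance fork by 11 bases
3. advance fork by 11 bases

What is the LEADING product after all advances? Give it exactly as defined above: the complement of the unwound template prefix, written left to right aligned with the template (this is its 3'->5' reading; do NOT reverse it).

Step 1: advance 4 -> fork_pos = 0 + 4 = 4.
Step 2: advance 11 -> fork_pos = 4 + 11 = 15.
Step 3: advance 11 -> fork_pos = 15 + 11 = 26.
Unwound prefix: template[0:26] = TGAAGAGGTGGTTATAGACTGAGTAA
Complement it base by base (A<->T, C<->G), keeping left-to-right order:
  [0:5] TGAAG -> ACTTC
  [5:10] AGGTG -> TCCAC
  [10:15] GTTAT -> CAATA
  [15:20] AGACT -> TCTGA
  [20:25] GAGTA -> CTCAT
  [25:26] A -> T
Concatenate: ACTTCTCCACCAATATCTGACTCATT (length 26; written aligned with the template, i.e. 3'->5').

Answer: ACTTCTCCACCAATATCTGACTCATT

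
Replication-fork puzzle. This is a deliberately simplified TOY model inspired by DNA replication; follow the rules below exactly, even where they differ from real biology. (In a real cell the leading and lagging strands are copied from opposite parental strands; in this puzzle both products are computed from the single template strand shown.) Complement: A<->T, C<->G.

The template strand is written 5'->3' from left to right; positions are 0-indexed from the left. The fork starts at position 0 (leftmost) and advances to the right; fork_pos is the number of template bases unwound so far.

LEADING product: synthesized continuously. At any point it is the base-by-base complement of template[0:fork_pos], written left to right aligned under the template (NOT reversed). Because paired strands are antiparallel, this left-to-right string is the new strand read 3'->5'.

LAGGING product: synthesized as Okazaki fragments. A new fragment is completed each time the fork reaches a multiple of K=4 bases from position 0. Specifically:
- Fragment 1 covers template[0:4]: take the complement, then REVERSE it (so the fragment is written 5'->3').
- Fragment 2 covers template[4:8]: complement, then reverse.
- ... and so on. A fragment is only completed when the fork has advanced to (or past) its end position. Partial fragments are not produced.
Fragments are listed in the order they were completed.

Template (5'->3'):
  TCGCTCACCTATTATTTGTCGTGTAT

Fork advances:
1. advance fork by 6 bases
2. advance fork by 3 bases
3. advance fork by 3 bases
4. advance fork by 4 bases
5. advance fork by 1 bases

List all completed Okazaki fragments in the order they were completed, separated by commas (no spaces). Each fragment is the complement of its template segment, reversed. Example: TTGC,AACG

Answer: GCGA,GTGA,ATAG,AATA

Derivation:
Step 1: advance 6 -> fork_pos = 0 + 6 = 6. Reached multiple(s) of 4: 4 -> fragment 1 completed (1 total).
Step 2: advance 3 -> fork_pos = 6 + 3 = 9. Reached multiple(s) of 4: 8 -> fragment 2 completed (2 total).
Step 3: advance 3 -> fork_pos = 9 + 3 = 12. Reached multiple(s) of 4: 12 -> fragment 3 completed (3 total).
Step 4: advance 4 -> fork_pos = 12 + 4 = 16. Reached multiple(s) of 4: 16 -> fragment 4 completed (4 total).
Step 5: advance 1 -> fork_pos = 16 + 1 = 17. Next multiple of 4 is 20 (not reached); still 4 fragment(s).
Final fork_pos = 17, so 4 fragment(s) are complete. Build each: template segment -> complement -> reverse.
Fragment 1: template[0:4] = TCGC -> complement AGCG -> reversed GCGA
Fragment 2: template[4:8] = TCAC -> complement AGTG -> reversed GTGA
Fragment 3: template[8:12] = CTAT -> complement GATA -> reversed ATAG
Fragment 4: template[12:16] = TATT -> complement ATAA -> reversed AATA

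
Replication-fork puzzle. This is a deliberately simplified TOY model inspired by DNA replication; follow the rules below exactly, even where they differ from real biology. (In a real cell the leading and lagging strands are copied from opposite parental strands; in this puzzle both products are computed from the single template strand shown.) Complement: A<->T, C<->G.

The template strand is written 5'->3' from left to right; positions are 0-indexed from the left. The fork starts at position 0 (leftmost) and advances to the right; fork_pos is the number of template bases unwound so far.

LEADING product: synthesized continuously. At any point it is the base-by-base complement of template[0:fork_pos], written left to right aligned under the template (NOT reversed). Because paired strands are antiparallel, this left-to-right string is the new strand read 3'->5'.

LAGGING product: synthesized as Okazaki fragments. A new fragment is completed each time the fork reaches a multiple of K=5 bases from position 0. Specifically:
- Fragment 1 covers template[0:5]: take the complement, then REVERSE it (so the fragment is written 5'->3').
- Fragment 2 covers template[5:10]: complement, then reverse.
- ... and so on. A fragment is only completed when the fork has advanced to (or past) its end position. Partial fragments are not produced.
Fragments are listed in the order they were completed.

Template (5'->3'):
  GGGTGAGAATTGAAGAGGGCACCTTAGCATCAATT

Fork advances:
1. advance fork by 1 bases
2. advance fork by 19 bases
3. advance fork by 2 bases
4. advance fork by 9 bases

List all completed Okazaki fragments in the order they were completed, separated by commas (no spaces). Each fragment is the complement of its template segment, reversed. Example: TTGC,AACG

Answer: CACCC,ATTCT,CTTCA,GCCCT,AAGGT,ATGCT

Derivation:
Step 1: advance 1 -> fork_pos = 0 + 1 = 1. Next multiple of 5 is 5 (not reached); still 0 fragment(s).
Step 2: advance 19 -> fork_pos = 1 + 19 = 20. Reached multiple(s) of 5: 5, 10, 15, 20 -> fragments 1-4 completed (4 total).
Step 3: advance 2 -> fork_pos = 20 + 2 = 22. Next multiple of 5 is 25 (not reached); still 4 fragment(s).
Step 4: advance 9 -> fork_pos = 22 + 9 = 31. Reached multiple(s) of 5: 25, 30 -> fragments 5-6 completed (6 total).
Final fork_pos = 31, so 6 fragment(s) are complete. Build each: template segment -> complement -> reverse.
Fragment 1: template[0:5] = GGGTG -> complement CCCAC -> reversed CACCC
Fragment 2: template[5:10] = AGAAT -> complement TCTTA -> reversed ATTCT
Fragment 3: template[10:15] = TGAAG -> complement ACTTC -> reversed CTTCA
Fragment 4: template[15:20] = AGGGC -> complement TCCCG -> reversed GCCCT
Fragment 5: template[20:25] = ACCTT -> complement TGGAA -> reversed AAGGT
Fragment 6: template[25:30] = AGCAT -> complement TCGTA -> reversed ATGCT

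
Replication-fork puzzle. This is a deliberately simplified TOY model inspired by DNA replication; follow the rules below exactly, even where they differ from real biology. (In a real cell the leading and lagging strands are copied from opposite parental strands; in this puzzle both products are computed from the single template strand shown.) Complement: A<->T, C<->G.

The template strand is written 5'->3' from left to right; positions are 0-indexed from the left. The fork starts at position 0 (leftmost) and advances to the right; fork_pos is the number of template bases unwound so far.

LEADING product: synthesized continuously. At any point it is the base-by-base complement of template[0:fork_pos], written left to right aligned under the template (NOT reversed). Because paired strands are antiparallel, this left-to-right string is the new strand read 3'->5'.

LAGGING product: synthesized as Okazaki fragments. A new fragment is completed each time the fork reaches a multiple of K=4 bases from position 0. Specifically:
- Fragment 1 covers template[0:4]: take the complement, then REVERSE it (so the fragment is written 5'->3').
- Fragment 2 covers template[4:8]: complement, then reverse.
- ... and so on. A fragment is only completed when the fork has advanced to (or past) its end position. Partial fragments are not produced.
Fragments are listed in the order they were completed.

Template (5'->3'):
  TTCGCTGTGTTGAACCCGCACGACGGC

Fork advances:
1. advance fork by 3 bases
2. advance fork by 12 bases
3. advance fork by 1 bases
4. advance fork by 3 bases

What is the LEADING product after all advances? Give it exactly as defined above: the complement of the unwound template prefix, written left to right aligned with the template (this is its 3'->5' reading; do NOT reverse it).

Answer: AAGCGACACAACTTGGGCG

Derivation:
Step 1: advance 3 -> fork_pos = 0 + 3 = 3.
Step 2: advance 12 -> fork_pos = 3 + 12 = 15.
Step 3: advance 1 -> fork_pos = 15 + 1 = 16.
Step 4: advance 3 -> fork_pos = 16 + 3 = 19.
Unwound prefix: template[0:19] = TTCGCTGTGTTGAACCCGC
Complement it base by base (A<->T, C<->G), keeping left-to-right order:
  [0:5] TTCGC -> AAGCG
  [5:10] TGTGT -> ACACA
  [10:15] TGAAC -> ACTTG
  [15:19] CCGC -> GGCG
Concatenate: AAGCGACACAACTTGGGCG (length 19; written aligned with the template, i.e. 3'->5').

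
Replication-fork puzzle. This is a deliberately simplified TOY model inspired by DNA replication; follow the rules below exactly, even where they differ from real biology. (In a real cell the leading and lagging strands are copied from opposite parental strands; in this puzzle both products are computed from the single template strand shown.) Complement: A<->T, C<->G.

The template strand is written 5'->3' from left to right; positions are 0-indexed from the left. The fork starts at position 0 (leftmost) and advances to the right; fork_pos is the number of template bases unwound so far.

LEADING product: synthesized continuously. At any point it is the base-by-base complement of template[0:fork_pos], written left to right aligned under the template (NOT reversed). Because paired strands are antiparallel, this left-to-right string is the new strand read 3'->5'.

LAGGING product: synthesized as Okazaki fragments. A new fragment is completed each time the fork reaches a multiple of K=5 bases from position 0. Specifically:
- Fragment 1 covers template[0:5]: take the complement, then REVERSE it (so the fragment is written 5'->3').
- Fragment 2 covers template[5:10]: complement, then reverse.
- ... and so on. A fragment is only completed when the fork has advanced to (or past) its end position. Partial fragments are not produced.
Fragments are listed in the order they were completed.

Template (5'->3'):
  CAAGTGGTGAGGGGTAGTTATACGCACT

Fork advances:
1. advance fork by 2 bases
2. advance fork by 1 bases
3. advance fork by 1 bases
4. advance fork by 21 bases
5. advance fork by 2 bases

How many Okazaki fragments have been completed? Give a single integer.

Answer: 5

Derivation:
Step 1: advance 2 -> fork_pos = 0 + 2 = 2. Next multiple of 5 is 5 (not reached); still 0 fragment(s).
Step 2: advance 1 -> fork_pos = 2 + 1 = 3. Next multiple of 5 is 5 (not reached); still 0 fragment(s).
Step 3: advance 1 -> fork_pos = 3 + 1 = 4. Next multiple of 5 is 5 (not reached); still 0 fragment(s).
Step 4: advance 21 -> fork_pos = 4 + 21 = 25. Reached multiple(s) of 5: 5, 10, 15, 20, 25 -> fragments 1-5 completed (5 total).
Step 5: advance 2 -> fork_pos = 25 + 2 = 27. Next multiple of 5 is 30 (not reached); still 5 fragment(s).
Check: final fork_pos = 27; the multiples of 5 that are <= 27 are 5..25 -> 27 // 5 = 5 completed fragment(s).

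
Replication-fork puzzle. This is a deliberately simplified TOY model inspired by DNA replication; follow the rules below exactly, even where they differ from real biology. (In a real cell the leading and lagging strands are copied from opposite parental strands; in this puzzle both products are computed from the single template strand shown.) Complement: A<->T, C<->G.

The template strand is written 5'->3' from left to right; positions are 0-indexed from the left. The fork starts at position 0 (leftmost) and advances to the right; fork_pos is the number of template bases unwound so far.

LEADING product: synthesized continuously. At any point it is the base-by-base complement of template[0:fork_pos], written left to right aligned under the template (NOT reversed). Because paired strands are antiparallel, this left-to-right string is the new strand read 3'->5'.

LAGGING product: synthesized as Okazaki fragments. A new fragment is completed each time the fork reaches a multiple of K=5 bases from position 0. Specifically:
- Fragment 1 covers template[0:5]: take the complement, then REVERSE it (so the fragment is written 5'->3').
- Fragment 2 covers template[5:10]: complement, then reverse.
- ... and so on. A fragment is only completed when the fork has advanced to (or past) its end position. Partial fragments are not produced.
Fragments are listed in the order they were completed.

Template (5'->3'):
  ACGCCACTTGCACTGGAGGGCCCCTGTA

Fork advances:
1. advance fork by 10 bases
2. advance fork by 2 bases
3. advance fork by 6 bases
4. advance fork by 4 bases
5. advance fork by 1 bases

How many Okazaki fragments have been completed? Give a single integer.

Answer: 4

Derivation:
Step 1: advance 10 -> fork_pos = 0 + 10 = 10. Reached multiple(s) of 5: 5, 10 -> fragments 1-2 completed (2 total).
Step 2: advance 2 -> fork_pos = 10 + 2 = 12. Next multiple of 5 is 15 (not reached); still 2 fragment(s).
Step 3: advance 6 -> fork_pos = 12 + 6 = 18. Reached multiple(s) of 5: 15 -> fragment 3 completed (3 total).
Step 4: advance 4 -> fork_pos = 18 + 4 = 22. Reached multiple(s) of 5: 20 -> fragment 4 completed (4 total).
Step 5: advance 1 -> fork_pos = 22 + 1 = 23. Next multiple of 5 is 25 (not reached); still 4 fragment(s).
Check: final fork_pos = 23; the multiples of 5 that are <= 23 are 5..20 -> 23 // 5 = 4 completed fragment(s).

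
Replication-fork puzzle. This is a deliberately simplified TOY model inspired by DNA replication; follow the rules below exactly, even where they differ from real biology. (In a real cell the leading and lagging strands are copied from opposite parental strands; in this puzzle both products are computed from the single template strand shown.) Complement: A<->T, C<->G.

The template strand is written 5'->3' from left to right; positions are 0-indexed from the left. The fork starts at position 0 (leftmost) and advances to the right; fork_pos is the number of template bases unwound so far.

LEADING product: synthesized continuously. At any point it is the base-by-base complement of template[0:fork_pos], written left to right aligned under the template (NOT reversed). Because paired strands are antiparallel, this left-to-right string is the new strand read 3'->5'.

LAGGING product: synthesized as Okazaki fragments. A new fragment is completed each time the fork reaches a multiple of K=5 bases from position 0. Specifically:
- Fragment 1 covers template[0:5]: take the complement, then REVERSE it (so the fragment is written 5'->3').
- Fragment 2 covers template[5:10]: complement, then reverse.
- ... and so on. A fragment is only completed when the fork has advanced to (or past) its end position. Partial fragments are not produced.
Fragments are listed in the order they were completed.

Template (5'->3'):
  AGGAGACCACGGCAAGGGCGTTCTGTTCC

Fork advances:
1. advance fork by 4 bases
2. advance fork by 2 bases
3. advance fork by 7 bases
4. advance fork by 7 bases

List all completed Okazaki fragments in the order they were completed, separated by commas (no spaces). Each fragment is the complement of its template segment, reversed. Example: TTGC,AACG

Step 1: advance 4 -> fork_pos = 0 + 4 = 4. Next multiple of 5 is 5 (not reached); still 0 fragment(s).
Step 2: advance 2 -> fork_pos = 4 + 2 = 6. Reached multiple(s) of 5: 5 -> fragment 1 completed (1 total).
Step 3: advance 7 -> fork_pos = 6 + 7 = 13. Reached multiple(s) of 5: 10 -> fragment 2 completed (2 total).
Step 4: advance 7 -> fork_pos = 13 + 7 = 20. Reached multiple(s) of 5: 15, 20 -> fragments 3-4 completed (4 total).
Final fork_pos = 20, so 4 fragment(s) are complete. Build each: template segment -> complement -> reverse.
Fragment 1: template[0:5] = AGGAG -> complement TCCTC -> reversed CTCCT
Fragment 2: template[5:10] = ACCAC -> complement TGGTG -> reversed GTGGT
Fragment 3: template[10:15] = GGCAA -> complement CCGTT -> reversed TTGCC
Fragment 4: template[15:20] = GGGCG -> complement CCCGC -> reversed CGCCC

Answer: CTCCT,GTGGT,TTGCC,CGCCC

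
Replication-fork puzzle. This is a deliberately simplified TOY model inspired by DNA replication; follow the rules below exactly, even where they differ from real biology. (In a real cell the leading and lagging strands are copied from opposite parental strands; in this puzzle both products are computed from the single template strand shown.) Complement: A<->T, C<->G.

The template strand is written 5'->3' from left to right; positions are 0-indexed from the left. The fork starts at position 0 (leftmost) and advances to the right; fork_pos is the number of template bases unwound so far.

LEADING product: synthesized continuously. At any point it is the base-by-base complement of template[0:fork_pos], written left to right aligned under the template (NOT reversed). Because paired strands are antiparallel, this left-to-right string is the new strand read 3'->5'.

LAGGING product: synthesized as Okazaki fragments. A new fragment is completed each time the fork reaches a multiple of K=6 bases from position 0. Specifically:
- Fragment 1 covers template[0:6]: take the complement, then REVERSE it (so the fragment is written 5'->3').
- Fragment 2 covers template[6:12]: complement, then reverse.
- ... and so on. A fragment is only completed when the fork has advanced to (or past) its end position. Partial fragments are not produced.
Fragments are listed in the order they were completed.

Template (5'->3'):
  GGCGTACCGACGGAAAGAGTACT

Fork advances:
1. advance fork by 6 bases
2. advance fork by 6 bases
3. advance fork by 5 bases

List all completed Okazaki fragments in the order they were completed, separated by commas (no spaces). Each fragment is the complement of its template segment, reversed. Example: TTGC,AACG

Answer: TACGCC,CGTCGG

Derivation:
Step 1: advance 6 -> fork_pos = 0 + 6 = 6. Reached multiple(s) of 6: 6 -> fragment 1 completed (1 total).
Step 2: advance 6 -> fork_pos = 6 + 6 = 12. Reached multiple(s) of 6: 12 -> fragment 2 completed (2 total).
Step 3: advance 5 -> fork_pos = 12 + 5 = 17. Next multiple of 6 is 18 (not reached); still 2 fragment(s).
Final fork_pos = 17, so 2 fragment(s) are complete. Build each: template segment -> complement -> reverse.
Fragment 1: template[0:6] = GGCGTA -> complement CCGCAT -> reversed TACGCC
Fragment 2: template[6:12] = CCGACG -> complement GGCTGC -> reversed CGTCGG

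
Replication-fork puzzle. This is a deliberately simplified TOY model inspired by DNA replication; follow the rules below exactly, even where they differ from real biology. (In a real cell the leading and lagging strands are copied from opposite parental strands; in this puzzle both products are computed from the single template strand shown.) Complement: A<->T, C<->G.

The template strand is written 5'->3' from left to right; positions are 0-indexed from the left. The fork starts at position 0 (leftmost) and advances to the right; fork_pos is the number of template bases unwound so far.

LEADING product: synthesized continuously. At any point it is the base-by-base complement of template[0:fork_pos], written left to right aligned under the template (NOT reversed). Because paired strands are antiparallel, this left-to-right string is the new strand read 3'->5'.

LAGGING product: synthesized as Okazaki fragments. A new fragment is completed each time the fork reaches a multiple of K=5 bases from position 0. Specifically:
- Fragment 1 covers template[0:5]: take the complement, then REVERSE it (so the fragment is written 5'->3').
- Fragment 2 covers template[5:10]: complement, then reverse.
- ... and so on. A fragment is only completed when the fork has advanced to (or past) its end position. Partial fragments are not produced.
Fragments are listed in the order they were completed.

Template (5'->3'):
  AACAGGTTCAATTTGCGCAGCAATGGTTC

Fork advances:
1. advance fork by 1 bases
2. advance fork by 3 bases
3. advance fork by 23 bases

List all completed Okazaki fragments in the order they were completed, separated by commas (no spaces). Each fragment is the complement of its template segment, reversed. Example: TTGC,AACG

Answer: CTGTT,TGAAC,CAAAT,CTGCG,CATTG

Derivation:
Step 1: advance 1 -> fork_pos = 0 + 1 = 1. Next multiple of 5 is 5 (not reached); still 0 fragment(s).
Step 2: advance 3 -> fork_pos = 1 + 3 = 4. Next multiple of 5 is 5 (not reached); still 0 fragment(s).
Step 3: advance 23 -> fork_pos = 4 + 23 = 27. Reached multiple(s) of 5: 5, 10, 15, 20, 25 -> fragments 1-5 completed (5 total).
Final fork_pos = 27, so 5 fragment(s) are complete. Build each: template segment -> complement -> reverse.
Fragment 1: template[0:5] = AACAG -> complement TTGTC -> reversed CTGTT
Fragment 2: template[5:10] = GTTCA -> complement CAAGT -> reversed TGAAC
Fragment 3: template[10:15] = ATTTG -> complement TAAAC -> reversed CAAAT
Fragment 4: template[15:20] = CGCAG -> complement GCGTC -> reversed CTGCG
Fragment 5: template[20:25] = CAATG -> complement GTTAC -> reversed CATTG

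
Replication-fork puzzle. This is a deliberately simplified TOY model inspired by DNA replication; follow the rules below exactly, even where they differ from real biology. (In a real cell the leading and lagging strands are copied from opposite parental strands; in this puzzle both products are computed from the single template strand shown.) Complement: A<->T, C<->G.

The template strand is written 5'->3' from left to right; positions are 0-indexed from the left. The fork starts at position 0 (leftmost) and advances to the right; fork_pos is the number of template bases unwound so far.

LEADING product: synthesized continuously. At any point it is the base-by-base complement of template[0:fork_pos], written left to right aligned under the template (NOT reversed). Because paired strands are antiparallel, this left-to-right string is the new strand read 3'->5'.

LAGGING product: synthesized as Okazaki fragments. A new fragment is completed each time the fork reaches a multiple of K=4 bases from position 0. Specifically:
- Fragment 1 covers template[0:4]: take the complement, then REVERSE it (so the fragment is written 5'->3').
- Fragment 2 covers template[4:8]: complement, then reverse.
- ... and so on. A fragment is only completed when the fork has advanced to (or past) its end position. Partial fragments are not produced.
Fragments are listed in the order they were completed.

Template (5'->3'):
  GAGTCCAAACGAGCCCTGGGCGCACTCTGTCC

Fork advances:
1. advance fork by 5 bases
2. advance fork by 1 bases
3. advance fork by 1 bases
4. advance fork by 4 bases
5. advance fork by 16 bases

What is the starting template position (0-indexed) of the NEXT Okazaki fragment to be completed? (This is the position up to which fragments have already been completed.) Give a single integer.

Answer: 24

Derivation:
Step 1: advance 5 -> fork_pos = 0 + 5 = 5. Reached multiple(s) of 4: 4 -> fragment 1 completed (1 total).
Step 2: advance 1 -> fork_pos = 5 + 1 = 6. Next multiple of 4 is 8 (not reached); still 1 fragment(s).
Step 3: advance 1 -> fork_pos = 6 + 1 = 7. Next multiple of 4 is 8 (not reached); still 1 fragment(s).
Step 4: advance 4 -> fork_pos = 7 + 4 = 11. Reached multiple(s) of 4: 8 -> fragment 2 completed (2 total).
Step 5: advance 16 -> fork_pos = 11 + 16 = 27. Reached multiple(s) of 4: 12, 16, 20, 24 -> fragments 3-6 completed (6 total).
6 fragment(s) completed, covering template[0:24] (6 x 4 = 24). The next fragment, fragment 7, covers template[24:28], so it starts at position 24.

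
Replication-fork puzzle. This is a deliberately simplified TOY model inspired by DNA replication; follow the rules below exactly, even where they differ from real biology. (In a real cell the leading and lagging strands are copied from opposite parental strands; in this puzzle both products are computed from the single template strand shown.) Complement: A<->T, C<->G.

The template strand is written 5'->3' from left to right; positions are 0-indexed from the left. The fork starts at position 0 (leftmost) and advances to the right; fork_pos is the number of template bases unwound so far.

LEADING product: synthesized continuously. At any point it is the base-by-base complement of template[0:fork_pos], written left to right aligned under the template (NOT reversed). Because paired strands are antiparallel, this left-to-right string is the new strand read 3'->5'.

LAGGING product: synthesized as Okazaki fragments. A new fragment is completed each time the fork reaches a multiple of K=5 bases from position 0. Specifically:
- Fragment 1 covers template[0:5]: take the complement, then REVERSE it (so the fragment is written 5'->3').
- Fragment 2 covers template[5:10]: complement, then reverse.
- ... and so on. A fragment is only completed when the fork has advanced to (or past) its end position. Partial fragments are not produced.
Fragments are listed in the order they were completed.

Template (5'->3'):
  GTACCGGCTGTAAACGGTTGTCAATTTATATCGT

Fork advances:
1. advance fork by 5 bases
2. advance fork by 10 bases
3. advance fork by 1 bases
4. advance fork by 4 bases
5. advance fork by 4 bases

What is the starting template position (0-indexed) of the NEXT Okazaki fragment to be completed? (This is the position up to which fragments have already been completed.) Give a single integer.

Answer: 20

Derivation:
Step 1: advance 5 -> fork_pos = 0 + 5 = 5. Reached multiple(s) of 5: 5 -> fragment 1 completed (1 total).
Step 2: advance 10 -> fork_pos = 5 + 10 = 15. Reached multiple(s) of 5: 10, 15 -> fragments 2-3 completed (3 total).
Step 3: advance 1 -> fork_pos = 15 + 1 = 16. Next multiple of 5 is 20 (not reached); still 3 fragment(s).
Step 4: advance 4 -> fork_pos = 16 + 4 = 20. Reached multiple(s) of 5: 20 -> fragment 4 completed (4 total).
Step 5: advance 4 -> fork_pos = 20 + 4 = 24. Next multiple of 5 is 25 (not reached); still 4 fragment(s).
4 fragment(s) completed, covering template[0:20] (4 x 5 = 20). The next fragment, fragment 5, covers template[20:25], so it starts at position 20.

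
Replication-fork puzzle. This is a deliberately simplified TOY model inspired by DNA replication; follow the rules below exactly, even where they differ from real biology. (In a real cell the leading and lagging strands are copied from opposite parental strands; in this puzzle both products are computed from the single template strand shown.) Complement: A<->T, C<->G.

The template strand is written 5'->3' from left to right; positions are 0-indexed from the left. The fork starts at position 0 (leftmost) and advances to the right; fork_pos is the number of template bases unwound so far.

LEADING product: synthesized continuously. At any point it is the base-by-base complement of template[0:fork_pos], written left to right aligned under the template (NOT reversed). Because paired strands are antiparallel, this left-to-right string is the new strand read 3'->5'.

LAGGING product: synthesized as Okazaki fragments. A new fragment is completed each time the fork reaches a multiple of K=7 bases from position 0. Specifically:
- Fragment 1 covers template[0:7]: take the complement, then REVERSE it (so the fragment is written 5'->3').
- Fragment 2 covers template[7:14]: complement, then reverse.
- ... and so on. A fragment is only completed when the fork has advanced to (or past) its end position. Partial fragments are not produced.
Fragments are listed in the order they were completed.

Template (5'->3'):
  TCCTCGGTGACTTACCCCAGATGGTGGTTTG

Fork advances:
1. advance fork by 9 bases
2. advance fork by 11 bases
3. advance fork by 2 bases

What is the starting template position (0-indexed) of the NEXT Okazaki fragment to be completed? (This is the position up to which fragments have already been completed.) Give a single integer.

Answer: 21

Derivation:
Step 1: advance 9 -> fork_pos = 0 + 9 = 9. Reached multiple(s) of 7: 7 -> fragment 1 completed (1 total).
Step 2: advance 11 -> fork_pos = 9 + 11 = 20. Reached multiple(s) of 7: 14 -> fragment 2 completed (2 total).
Step 3: advance 2 -> fork_pos = 20 + 2 = 22. Reached multiple(s) of 7: 21 -> fragment 3 completed (3 total).
3 fragment(s) completed, covering template[0:21] (3 x 7 = 21). The next fragment, fragment 4, covers template[21:28], so it starts at position 21.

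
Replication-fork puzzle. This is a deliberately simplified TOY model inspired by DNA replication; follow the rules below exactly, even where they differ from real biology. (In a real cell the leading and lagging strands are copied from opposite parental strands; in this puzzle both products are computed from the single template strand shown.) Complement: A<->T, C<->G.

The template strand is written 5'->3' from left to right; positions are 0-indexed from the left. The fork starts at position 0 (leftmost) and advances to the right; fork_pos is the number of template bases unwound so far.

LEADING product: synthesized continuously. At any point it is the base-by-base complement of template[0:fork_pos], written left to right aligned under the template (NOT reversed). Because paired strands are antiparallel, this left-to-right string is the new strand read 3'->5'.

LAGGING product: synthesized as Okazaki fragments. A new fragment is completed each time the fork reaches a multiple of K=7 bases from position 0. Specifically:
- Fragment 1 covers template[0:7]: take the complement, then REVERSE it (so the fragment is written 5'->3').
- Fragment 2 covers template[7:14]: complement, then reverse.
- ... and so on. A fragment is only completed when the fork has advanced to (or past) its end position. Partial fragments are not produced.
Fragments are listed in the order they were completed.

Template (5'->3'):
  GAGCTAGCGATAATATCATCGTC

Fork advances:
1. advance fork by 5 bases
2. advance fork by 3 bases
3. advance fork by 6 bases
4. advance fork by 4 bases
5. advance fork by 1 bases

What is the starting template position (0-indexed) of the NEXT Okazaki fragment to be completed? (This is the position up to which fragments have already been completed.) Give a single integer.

Answer: 14

Derivation:
Step 1: advance 5 -> fork_pos = 0 + 5 = 5. Next multiple of 7 is 7 (not reached); still 0 fragment(s).
Step 2: advance 3 -> fork_pos = 5 + 3 = 8. Reached multiple(s) of 7: 7 -> fragment 1 completed (1 total).
Step 3: advance 6 -> fork_pos = 8 + 6 = 14. Reached multiple(s) of 7: 14 -> fragment 2 completed (2 total).
Step 4: advance 4 -> fork_pos = 14 + 4 = 18. Next multiple of 7 is 21 (not reached); still 2 fragment(s).
Step 5: advance 1 -> fork_pos = 18 + 1 = 19. Next multiple of 7 is 21 (not reached); still 2 fragment(s).
2 fragment(s) completed, covering template[0:14] (2 x 7 = 14). The next fragment, fragment 3, covers template[14:21], so it starts at position 14.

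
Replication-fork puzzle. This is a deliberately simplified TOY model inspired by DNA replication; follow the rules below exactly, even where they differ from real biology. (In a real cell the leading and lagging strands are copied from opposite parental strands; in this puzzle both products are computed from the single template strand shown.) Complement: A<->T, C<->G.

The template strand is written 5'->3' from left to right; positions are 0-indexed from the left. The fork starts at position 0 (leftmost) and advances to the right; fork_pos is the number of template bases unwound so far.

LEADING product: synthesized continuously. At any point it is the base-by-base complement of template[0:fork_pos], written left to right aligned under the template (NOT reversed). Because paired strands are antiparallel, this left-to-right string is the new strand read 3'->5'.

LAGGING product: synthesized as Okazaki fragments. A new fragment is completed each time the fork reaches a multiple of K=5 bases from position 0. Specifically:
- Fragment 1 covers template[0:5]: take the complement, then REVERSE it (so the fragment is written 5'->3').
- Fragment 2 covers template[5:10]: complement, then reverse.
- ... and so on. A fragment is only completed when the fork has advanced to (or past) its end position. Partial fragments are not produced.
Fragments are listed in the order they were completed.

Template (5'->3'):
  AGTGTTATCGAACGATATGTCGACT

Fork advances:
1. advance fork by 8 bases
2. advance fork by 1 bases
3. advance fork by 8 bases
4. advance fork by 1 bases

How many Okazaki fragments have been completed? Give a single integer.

Step 1: advance 8 -> fork_pos = 0 + 8 = 8. Reached multiple(s) of 5: 5 -> fragment 1 completed (1 total).
Step 2: advance 1 -> fork_pos = 8 + 1 = 9. Next multiple of 5 is 10 (not reached); still 1 fragment(s).
Step 3: advance 8 -> fork_pos = 9 + 8 = 17. Reached multiple(s) of 5: 10, 15 -> fragments 2-3 completed (3 total).
Step 4: advance 1 -> fork_pos = 17 + 1 = 18. Next multiple of 5 is 20 (not reached); still 3 fragment(s).
Check: final fork_pos = 18; the multiples of 5 that are <= 18 are 5..15 -> 18 // 5 = 3 completed fragment(s).

Answer: 3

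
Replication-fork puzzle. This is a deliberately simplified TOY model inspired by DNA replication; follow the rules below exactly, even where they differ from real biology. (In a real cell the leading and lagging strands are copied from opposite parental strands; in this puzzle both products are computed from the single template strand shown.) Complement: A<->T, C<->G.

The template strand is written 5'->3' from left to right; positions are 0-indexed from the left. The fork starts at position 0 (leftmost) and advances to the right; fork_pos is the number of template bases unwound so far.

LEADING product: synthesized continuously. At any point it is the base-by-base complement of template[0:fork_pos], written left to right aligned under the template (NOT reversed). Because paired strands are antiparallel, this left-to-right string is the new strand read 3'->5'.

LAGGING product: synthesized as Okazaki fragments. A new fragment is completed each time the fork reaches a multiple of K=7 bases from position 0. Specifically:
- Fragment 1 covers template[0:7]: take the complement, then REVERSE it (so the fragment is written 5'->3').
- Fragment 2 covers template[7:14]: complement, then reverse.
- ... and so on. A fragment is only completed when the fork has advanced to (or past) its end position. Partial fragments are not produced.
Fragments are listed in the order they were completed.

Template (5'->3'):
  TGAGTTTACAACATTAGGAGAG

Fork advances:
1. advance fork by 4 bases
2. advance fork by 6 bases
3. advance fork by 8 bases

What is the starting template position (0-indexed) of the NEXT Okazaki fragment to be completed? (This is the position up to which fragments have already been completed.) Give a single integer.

Answer: 14

Derivation:
Step 1: advance 4 -> fork_pos = 0 + 4 = 4. Next multiple of 7 is 7 (not reached); still 0 fragment(s).
Step 2: advance 6 -> fork_pos = 4 + 6 = 10. Reached multiple(s) of 7: 7 -> fragment 1 completed (1 total).
Step 3: advance 8 -> fork_pos = 10 + 8 = 18. Reached multiple(s) of 7: 14 -> fragment 2 completed (2 total).
2 fragment(s) completed, covering template[0:14] (2 x 7 = 14). The next fragment, fragment 3, covers template[14:21], so it starts at position 14.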